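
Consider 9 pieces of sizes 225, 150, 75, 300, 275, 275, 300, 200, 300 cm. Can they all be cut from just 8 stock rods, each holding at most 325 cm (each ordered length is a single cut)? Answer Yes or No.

A valid assignment using 8 stock rods:
  stock rod 1: 300 = 300
  stock rod 2: 300 = 300
  stock rod 3: 300 = 300
  stock rod 4: 275 = 275
  stock rod 5: 275 = 275
  stock rod 6: 225 + 75 = 300
  stock rod 7: 200 = 200
  stock rod 8: 150 = 150
Every load is within 325 cm, so 8 stock rods suffice.

Yes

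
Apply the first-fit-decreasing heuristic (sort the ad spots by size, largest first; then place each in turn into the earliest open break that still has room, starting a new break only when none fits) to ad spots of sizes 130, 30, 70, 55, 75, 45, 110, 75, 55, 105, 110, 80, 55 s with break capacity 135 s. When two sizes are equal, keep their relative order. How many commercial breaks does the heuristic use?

Sorted descending: 130, 110, 110, 105, 80, 75, 75, 70, 55, 55, 55, 45, 30.
  130 → break 1 (new)  [load 130/135]
  110 → break 2 (new)  [load 110/135]
  110 → break 3 (new)  [load 110/135]
  105 → break 4 (new)  [load 105/135]
  80 → break 5 (new)  [load 80/135]
  75 → break 6 (new)  [load 75/135]
  75 → break 7 (new)  [load 75/135]
  70 → break 8 (new)  [load 70/135]
  55 → break 5  [load 135/135]
  55 → break 6  [load 130/135]
  55 → break 7  [load 130/135]
  45 → break 8  [load 115/135]
  30 → break 4  [load 135/135]
8 commercial breaks opened.

8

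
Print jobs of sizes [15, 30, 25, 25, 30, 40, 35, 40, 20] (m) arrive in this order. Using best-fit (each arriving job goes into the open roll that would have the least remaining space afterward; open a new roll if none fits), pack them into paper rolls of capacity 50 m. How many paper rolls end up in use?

6

  15 → roll 1 (new)  [load 15/50]
  30 → roll 1  [load 45/50]
  25 → roll 2 (new)  [load 25/50]
  25 → roll 2  [load 50/50]
  30 → roll 3 (new)  [load 30/50]
  40 → roll 4 (new)  [load 40/50]
  35 → roll 5 (new)  [load 35/50]
  40 → roll 6 (new)  [load 40/50]
  20 → roll 3  [load 50/50]
6 paper rolls opened.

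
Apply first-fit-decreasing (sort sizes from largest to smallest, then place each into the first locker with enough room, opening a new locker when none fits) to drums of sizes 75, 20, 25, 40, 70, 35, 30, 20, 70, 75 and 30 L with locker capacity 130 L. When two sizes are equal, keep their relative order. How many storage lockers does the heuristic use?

Sorted descending: 75, 75, 70, 70, 40, 35, 30, 30, 25, 20, 20.
  75 → locker 1 (new)  [load 75/130]
  75 → locker 2 (new)  [load 75/130]
  70 → locker 3 (new)  [load 70/130]
  70 → locker 4 (new)  [load 70/130]
  40 → locker 1  [load 115/130]
  35 → locker 2  [load 110/130]
  30 → locker 3  [load 100/130]
  30 → locker 3  [load 130/130]
  25 → locker 4  [load 95/130]
  20 → locker 2  [load 130/130]
  20 → locker 4  [load 115/130]
4 storage lockers opened.

4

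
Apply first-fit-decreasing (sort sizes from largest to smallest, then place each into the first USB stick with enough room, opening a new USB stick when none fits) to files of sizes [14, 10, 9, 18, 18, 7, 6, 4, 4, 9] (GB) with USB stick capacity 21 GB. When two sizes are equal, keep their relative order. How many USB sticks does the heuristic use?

6

Sorted descending: 18, 18, 14, 10, 9, 9, 7, 6, 4, 4.
  18 → USB stick 1 (new)  [load 18/21]
  18 → USB stick 2 (new)  [load 18/21]
  14 → USB stick 3 (new)  [load 14/21]
  10 → USB stick 4 (new)  [load 10/21]
  9 → USB stick 4  [load 19/21]
  9 → USB stick 5 (new)  [load 9/21]
  7 → USB stick 3  [load 21/21]
  6 → USB stick 5  [load 15/21]
  4 → USB stick 5  [load 19/21]
  4 → USB stick 6 (new)  [load 4/21]
6 USB sticks opened.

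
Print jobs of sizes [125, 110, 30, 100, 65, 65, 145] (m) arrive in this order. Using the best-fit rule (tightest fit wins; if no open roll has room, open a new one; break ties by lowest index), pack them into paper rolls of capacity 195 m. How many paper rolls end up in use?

4

  125 → roll 1 (new)  [load 125/195]
  110 → roll 2 (new)  [load 110/195]
  30 → roll 1  [load 155/195]
  100 → roll 3 (new)  [load 100/195]
  65 → roll 2  [load 175/195]
  65 → roll 3  [load 165/195]
  145 → roll 4 (new)  [load 145/195]
4 paper rolls opened.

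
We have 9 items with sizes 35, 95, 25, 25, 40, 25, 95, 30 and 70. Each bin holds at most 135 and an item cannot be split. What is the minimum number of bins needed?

4

Total = 95 + 95 + 70 + 40 + 35 + 30 + 25 + 25 + 25 = 440.
Lower bound: ⌈440/135⌉ = 4 bins.
A packing using 4 bins:
  bin 1: 95 + 40 = 135
  bin 2: 95 + 35 = 130
  bin 3: 70 + 30 + 25 = 125
  bin 4: 25 + 25 = 50
This matches the lower bound, so 4 is optimal.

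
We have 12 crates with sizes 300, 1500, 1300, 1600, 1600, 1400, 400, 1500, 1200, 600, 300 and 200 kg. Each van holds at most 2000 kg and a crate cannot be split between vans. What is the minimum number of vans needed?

7

Total = 1600 + 1600 + 1500 + 1500 + 1400 + 1300 + 1200 + 600 + 400 + 300 + 300 + 200 = 11900 kg.
Lower bound: ⌈11900/2000⌉ = 6 vans.
Also, 7 crates each exceed 1000 kg, and no two of those can share a van, so at least 7 vans are needed.
A packing using 7 vans:
  van 1: 1600 + 400 = 2000
  van 2: 1600 + 300 = 1900
  van 3: 1500 + 300 + 200 = 2000
  van 4: 1500 = 1500
  van 5: 1400 + 600 = 2000
  van 6: 1300 = 1300
  van 7: 1200 = 1200
This matches the lower bound, so 7 is optimal.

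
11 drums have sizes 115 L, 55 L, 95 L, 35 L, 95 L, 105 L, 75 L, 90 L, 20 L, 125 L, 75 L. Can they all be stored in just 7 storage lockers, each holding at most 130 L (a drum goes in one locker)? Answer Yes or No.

Total = 885 L; ⌈885/130⌉ = 7.
8 drums each exceed half the capacity and cannot share a locker, forcing at least 8 storage lockers.
At least 8 storage lockers are required, but only 7 are allowed.

No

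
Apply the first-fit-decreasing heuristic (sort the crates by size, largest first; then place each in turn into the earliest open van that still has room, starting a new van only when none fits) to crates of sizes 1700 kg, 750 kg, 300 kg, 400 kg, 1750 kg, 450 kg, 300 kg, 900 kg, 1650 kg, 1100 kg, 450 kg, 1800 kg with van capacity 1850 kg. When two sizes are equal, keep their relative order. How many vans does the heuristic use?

7

Sorted descending: 1800, 1750, 1700, 1650, 1100, 900, 750, 450, 450, 400, 300, 300.
  1800 → van 1 (new)  [load 1800/1850]
  1750 → van 2 (new)  [load 1750/1850]
  1700 → van 3 (new)  [load 1700/1850]
  1650 → van 4 (new)  [load 1650/1850]
  1100 → van 5 (new)  [load 1100/1850]
  900 → van 6 (new)  [load 900/1850]
  750 → van 5  [load 1850/1850]
  450 → van 6  [load 1350/1850]
  450 → van 6  [load 1800/1850]
  400 → van 7 (new)  [load 400/1850]
  300 → van 7  [load 700/1850]
  300 → van 7  [load 1000/1850]
7 vans opened.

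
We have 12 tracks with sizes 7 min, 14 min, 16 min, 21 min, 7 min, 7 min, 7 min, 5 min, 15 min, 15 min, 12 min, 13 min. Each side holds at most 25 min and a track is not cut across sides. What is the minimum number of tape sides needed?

7

Total = 21 + 16 + 15 + 15 + 14 + 13 + 12 + 7 + 7 + 7 + 7 + 5 = 139 min.
Lower bound: ⌈139/25⌉ = 6 tape sides.
A packing using 7 tape sides:
  side 1: 21 = 21
  side 2: 16 + 7 = 23
  side 3: 15 + 7 = 22
  side 4: 15 + 7 = 22
  side 5: 14 + 7 = 21
  side 6: 13 + 12 = 25
  side 7: 5 = 5
No arrangement into 6 tape sides stays within capacity, so 7 is optimal.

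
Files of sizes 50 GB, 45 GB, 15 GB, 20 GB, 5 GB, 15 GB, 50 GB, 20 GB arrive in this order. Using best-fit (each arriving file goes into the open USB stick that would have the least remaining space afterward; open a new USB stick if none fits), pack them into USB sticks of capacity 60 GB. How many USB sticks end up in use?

  50 → USB stick 1 (new)  [load 50/60]
  45 → USB stick 2 (new)  [load 45/60]
  15 → USB stick 2  [load 60/60]
  20 → USB stick 3 (new)  [load 20/60]
  5 → USB stick 1  [load 55/60]
  15 → USB stick 3  [load 35/60]
  50 → USB stick 4 (new)  [load 50/60]
  20 → USB stick 3  [load 55/60]
4 USB sticks opened.

4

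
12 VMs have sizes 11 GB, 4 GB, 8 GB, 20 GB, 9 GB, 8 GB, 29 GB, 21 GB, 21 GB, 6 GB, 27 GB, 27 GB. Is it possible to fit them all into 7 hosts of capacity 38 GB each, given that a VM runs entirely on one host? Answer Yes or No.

Yes

A valid assignment using 6 hosts:
  host 1: 29 + 9 = 38
  host 2: 27 + 11 = 38
  host 3: 27 + 8 = 35
  host 4: 21 + 8 + 6 = 35
  host 5: 21 + 4 = 25
  host 6: 20 = 20
That uses only 6 ≤ 7, so 7 hosts are enough.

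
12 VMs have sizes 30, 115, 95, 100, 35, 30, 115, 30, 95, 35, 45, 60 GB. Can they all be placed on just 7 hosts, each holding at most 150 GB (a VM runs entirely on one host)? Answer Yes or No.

Yes

A valid assignment using 6 hosts:
  host 1: 115 + 35 = 150
  host 2: 115 + 35 = 150
  host 3: 100 + 45 = 145
  host 4: 95 + 30 = 125
  host 5: 95 + 30 = 125
  host 6: 60 + 30 = 90
That uses only 6 ≤ 7, so 7 hosts are enough.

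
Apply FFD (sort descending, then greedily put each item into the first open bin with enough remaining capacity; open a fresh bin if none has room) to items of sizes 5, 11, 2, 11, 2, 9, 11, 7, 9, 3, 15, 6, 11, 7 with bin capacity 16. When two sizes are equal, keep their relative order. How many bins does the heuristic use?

8

Sorted descending: 15, 11, 11, 11, 11, 9, 9, 7, 7, 6, 5, 3, 2, 2.
  15 → bin 1 (new)  [load 15/16]
  11 → bin 2 (new)  [load 11/16]
  11 → bin 3 (new)  [load 11/16]
  11 → bin 4 (new)  [load 11/16]
  11 → bin 5 (new)  [load 11/16]
  9 → bin 6 (new)  [load 9/16]
  9 → bin 7 (new)  [load 9/16]
  7 → bin 6  [load 16/16]
  7 → bin 7  [load 16/16]
  6 → bin 8 (new)  [load 6/16]
  5 → bin 2  [load 16/16]
  3 → bin 3  [load 14/16]
  2 → bin 3  [load 16/16]
  2 → bin 4  [load 13/16]
8 bins opened.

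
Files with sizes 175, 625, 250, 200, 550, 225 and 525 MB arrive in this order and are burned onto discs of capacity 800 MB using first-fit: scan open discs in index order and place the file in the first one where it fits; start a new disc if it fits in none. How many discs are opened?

4

  175 → disc 1 (new)  [load 175/800]
  625 → disc 1  [load 800/800]
  250 → disc 2 (new)  [load 250/800]
  200 → disc 2  [load 450/800]
  550 → disc 3 (new)  [load 550/800]
  225 → disc 2  [load 675/800]
  525 → disc 4 (new)  [load 525/800]
4 discs opened.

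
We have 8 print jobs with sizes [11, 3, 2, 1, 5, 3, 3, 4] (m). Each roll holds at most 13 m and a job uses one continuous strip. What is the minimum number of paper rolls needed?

3

Total = 11 + 5 + 4 + 3 + 3 + 3 + 2 + 1 = 32 m.
Lower bound: ⌈32/13⌉ = 3 paper rolls.
A packing using 3 paper rolls:
  roll 1: 11 + 2 = 13
  roll 2: 5 + 4 + 3 + 1 = 13
  roll 3: 3 + 3 = 6
This matches the lower bound, so 3 is optimal.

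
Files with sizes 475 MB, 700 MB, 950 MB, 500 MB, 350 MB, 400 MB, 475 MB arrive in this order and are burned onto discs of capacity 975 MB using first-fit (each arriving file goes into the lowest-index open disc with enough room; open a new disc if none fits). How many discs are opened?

  475 → disc 1 (new)  [load 475/975]
  700 → disc 2 (new)  [load 700/975]
  950 → disc 3 (new)  [load 950/975]
  500 → disc 1  [load 975/975]
  350 → disc 4 (new)  [load 350/975]
  400 → disc 4  [load 750/975]
  475 → disc 5 (new)  [load 475/975]
5 discs opened.

5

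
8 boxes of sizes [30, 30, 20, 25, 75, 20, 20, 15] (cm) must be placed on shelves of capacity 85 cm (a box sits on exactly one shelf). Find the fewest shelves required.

3

Total = 75 + 30 + 30 + 25 + 20 + 20 + 20 + 15 = 235 cm.
Lower bound: ⌈235/85⌉ = 3 shelves.
A packing using 3 shelves:
  shelf 1: 75 = 75
  shelf 2: 30 + 30 + 25 = 85
  shelf 3: 20 + 20 + 20 + 15 = 75
This matches the lower bound, so 3 is optimal.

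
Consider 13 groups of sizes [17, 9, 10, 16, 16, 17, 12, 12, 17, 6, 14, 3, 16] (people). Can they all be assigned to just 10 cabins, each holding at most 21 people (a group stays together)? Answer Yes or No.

A valid assignment using 10 cabins:
  cabin 1: 17 + 3 = 20
  cabin 2: 17 = 17
  cabin 3: 17 = 17
  cabin 4: 16 = 16
  cabin 5: 16 = 16
  cabin 6: 16 = 16
  cabin 7: 14 + 6 = 20
  cabin 8: 12 + 9 = 21
  cabin 9: 12 = 12
  cabin 10: 10 = 10
Every load is within 21 people, so 10 cabins suffice.

Yes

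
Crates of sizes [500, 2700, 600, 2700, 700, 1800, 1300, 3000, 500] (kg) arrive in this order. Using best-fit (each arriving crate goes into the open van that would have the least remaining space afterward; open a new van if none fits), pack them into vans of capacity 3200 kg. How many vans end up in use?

  500 → van 1 (new)  [load 500/3200]
  2700 → van 1  [load 3200/3200]
  600 → van 2 (new)  [load 600/3200]
  2700 → van 3 (new)  [load 2700/3200]
  700 → van 2  [load 1300/3200]
  1800 → van 2  [load 3100/3200]
  1300 → van 4 (new)  [load 1300/3200]
  3000 → van 5 (new)  [load 3000/3200]
  500 → van 3  [load 3200/3200]
5 vans opened.

5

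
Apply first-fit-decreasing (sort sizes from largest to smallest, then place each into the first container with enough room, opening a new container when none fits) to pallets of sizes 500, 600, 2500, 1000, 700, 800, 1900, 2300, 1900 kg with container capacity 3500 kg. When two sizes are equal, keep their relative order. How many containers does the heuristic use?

4

Sorted descending: 2500, 2300, 1900, 1900, 1000, 800, 700, 600, 500.
  2500 → container 1 (new)  [load 2500/3500]
  2300 → container 2 (new)  [load 2300/3500]
  1900 → container 3 (new)  [load 1900/3500]
  1900 → container 4 (new)  [load 1900/3500]
  1000 → container 1  [load 3500/3500]
  800 → container 2  [load 3100/3500]
  700 → container 3  [load 2600/3500]
  600 → container 3  [load 3200/3500]
  500 → container 4  [load 2400/3500]
4 containers opened.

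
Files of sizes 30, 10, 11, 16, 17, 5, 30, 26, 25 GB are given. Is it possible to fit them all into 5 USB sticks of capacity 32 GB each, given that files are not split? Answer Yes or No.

Total = 170 GB; ⌈170/32⌉ = 6.
At least 6 USB sticks are required, but only 5 are allowed.

No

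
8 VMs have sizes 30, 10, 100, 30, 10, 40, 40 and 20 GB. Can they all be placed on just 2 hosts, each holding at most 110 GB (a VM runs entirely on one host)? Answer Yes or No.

Total = 280 GB; ⌈280/110⌉ = 3.
At least 3 hosts are required, but only 2 are allowed.

No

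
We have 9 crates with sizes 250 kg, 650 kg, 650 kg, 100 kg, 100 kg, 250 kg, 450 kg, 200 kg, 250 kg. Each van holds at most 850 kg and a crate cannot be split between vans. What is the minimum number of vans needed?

Total = 650 + 650 + 450 + 250 + 250 + 250 + 200 + 100 + 100 = 2900 kg.
Lower bound: ⌈2900/850⌉ = 4 vans.
A packing using 4 vans:
  van 1: 650 + 200 = 850
  van 2: 650 + 100 + 100 = 850
  van 3: 450 + 250 = 700
  van 4: 250 + 250 = 500
This matches the lower bound, so 4 is optimal.

4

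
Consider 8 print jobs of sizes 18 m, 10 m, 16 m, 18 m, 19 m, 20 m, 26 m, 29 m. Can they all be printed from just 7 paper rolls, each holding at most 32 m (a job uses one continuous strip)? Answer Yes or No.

A valid assignment using 7 paper rolls:
  roll 1: 29 = 29
  roll 2: 26 = 26
  roll 3: 20 + 10 = 30
  roll 4: 19 = 19
  roll 5: 18 = 18
  roll 6: 18 = 18
  roll 7: 16 = 16
Every load is within 32 m, so 7 paper rolls suffice.

Yes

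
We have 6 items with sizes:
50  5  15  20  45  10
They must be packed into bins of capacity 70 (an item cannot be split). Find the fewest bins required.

3

Total = 50 + 45 + 20 + 15 + 10 + 5 = 145.
Lower bound: ⌈145/70⌉ = 3 bins.
A packing using 3 bins:
  bin 1: 50 + 20 = 70
  bin 2: 45 + 15 + 10 = 70
  bin 3: 5 = 5
This matches the lower bound, so 3 is optimal.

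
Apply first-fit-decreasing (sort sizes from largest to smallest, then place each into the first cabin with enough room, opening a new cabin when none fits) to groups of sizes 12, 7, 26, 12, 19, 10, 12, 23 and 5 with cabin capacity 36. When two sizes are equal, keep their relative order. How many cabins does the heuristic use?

Sorted descending: 26, 23, 19, 12, 12, 12, 10, 7, 5.
  26 → cabin 1 (new)  [load 26/36]
  23 → cabin 2 (new)  [load 23/36]
  19 → cabin 3 (new)  [load 19/36]
  12 → cabin 2  [load 35/36]
  12 → cabin 3  [load 31/36]
  12 → cabin 4 (new)  [load 12/36]
  10 → cabin 1  [load 36/36]
  7 → cabin 4  [load 19/36]
  5 → cabin 3  [load 36/36]
4 cabins opened.

4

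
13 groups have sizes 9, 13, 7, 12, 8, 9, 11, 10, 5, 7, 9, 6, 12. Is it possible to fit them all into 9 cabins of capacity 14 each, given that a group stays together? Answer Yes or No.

Total = 118; ⌈118/14⌉ = 9.
The bound of 9 does not rule out 9, but exhaustive search shows no assignment into 9 cabins of capacity 14 exists — the minimum is 10.

No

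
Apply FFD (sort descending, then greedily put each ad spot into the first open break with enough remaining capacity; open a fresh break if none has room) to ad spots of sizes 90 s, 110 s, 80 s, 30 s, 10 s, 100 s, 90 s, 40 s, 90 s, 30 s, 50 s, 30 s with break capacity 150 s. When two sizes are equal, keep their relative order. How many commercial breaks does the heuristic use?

Sorted descending: 110, 100, 90, 90, 90, 80, 50, 40, 30, 30, 30, 10.
  110 → break 1 (new)  [load 110/150]
  100 → break 2 (new)  [load 100/150]
  90 → break 3 (new)  [load 90/150]
  90 → break 4 (new)  [load 90/150]
  90 → break 5 (new)  [load 90/150]
  80 → break 6 (new)  [load 80/150]
  50 → break 2  [load 150/150]
  40 → break 1  [load 150/150]
  30 → break 3  [load 120/150]
  30 → break 3  [load 150/150]
  30 → break 4  [load 120/150]
  10 → break 4  [load 130/150]
6 commercial breaks opened.

6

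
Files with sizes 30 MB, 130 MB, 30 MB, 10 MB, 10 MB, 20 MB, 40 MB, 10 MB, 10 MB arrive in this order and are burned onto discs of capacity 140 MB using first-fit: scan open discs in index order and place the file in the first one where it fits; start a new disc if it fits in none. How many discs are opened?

  30 → disc 1 (new)  [load 30/140]
  130 → disc 2 (new)  [load 130/140]
  30 → disc 1  [load 60/140]
  10 → disc 1  [load 70/140]
  10 → disc 1  [load 80/140]
  20 → disc 1  [load 100/140]
  40 → disc 1  [load 140/140]
  10 → disc 2  [load 140/140]
  10 → disc 3 (new)  [load 10/140]
3 discs opened.

3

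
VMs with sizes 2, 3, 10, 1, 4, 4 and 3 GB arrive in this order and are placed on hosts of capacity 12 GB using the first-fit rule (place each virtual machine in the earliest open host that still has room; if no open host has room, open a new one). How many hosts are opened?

3

  2 → host 1 (new)  [load 2/12]
  3 → host 1  [load 5/12]
  10 → host 2 (new)  [load 10/12]
  1 → host 1  [load 6/12]
  4 → host 1  [load 10/12]
  4 → host 3 (new)  [load 4/12]
  3 → host 3  [load 7/12]
3 hosts opened.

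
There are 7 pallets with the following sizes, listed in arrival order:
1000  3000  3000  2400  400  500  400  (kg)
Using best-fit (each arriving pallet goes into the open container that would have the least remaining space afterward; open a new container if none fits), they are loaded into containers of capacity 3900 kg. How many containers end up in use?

  1000 → container 1 (new)  [load 1000/3900]
  3000 → container 2 (new)  [load 3000/3900]
  3000 → container 3 (new)  [load 3000/3900]
  2400 → container 1  [load 3400/3900]
  400 → container 1  [load 3800/3900]
  500 → container 2  [load 3500/3900]
  400 → container 2  [load 3900/3900]
3 containers opened.

3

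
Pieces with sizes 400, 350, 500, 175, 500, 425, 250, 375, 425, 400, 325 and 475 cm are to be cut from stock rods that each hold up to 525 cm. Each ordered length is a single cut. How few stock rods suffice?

Total = 500 + 500 + 475 + 425 + 425 + 400 + 400 + 375 + 350 + 325 + 250 + 175 = 4600 cm.
Lower bound: ⌈4600/525⌉ = 9 stock rods.
Also, 10 pieces each exceed 525/2 cm, and no two of those can share a stock rod, so at least 10 stock rods are needed.
A packing using 11 stock rods:
  stock rod 1: 500 = 500
  stock rod 2: 500 = 500
  stock rod 3: 475 = 475
  stock rod 4: 425 = 425
  stock rod 5: 425 = 425
  stock rod 6: 400 = 400
  stock rod 7: 400 = 400
  stock rod 8: 375 = 375
  stock rod 9: 350 + 175 = 525
  stock rod 10: 325 = 325
  stock rod 11: 250 = 250
No arrangement into 10 stock rods stays within capacity, so 11 is optimal.

11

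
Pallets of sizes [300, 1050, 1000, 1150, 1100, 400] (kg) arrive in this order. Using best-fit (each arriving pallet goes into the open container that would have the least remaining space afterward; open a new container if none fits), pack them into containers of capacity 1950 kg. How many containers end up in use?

4

  300 → container 1 (new)  [load 300/1950]
  1050 → container 1  [load 1350/1950]
  1000 → container 2 (new)  [load 1000/1950]
  1150 → container 3 (new)  [load 1150/1950]
  1100 → container 4 (new)  [load 1100/1950]
  400 → container 1  [load 1750/1950]
4 containers opened.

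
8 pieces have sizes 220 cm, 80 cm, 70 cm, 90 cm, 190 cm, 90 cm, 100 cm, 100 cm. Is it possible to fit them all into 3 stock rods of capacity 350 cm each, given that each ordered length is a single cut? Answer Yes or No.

A valid assignment using 3 stock rods:
  stock rod 1: 220 + 100 = 320
  stock rod 2: 190 + 100 = 290
  stock rod 3: 90 + 90 + 80 + 70 = 330
Every load is within 350 cm, so 3 stock rods suffice.

Yes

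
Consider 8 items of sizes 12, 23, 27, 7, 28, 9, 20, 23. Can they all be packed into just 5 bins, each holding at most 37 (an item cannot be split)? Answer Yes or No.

A valid assignment using 5 bins:
  bin 1: 28 + 9 = 37
  bin 2: 27 + 7 = 34
  bin 3: 23 + 12 = 35
  bin 4: 23 = 23
  bin 5: 20 = 20
Every load is within 37, so 5 bins suffice.

Yes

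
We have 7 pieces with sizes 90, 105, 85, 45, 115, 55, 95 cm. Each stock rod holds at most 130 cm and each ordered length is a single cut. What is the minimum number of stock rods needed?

Total = 115 + 105 + 95 + 90 + 85 + 55 + 45 = 590 cm.
Lower bound: ⌈590/130⌉ = 5 stock rods.
A packing using 6 stock rods:
  stock rod 1: 115 = 115
  stock rod 2: 105 = 105
  stock rod 3: 95 = 95
  stock rod 4: 90 = 90
  stock rod 5: 85 + 45 = 130
  stock rod 6: 55 = 55
No arrangement into 5 stock rods stays within capacity, so 6 is optimal.

6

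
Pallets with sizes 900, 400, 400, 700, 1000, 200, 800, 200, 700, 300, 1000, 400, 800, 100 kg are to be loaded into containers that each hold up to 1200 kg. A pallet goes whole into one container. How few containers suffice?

7

Total = 1000 + 1000 + 900 + 800 + 800 + 700 + 700 + 400 + 400 + 400 + 300 + 200 + 200 + 100 = 7900 kg.
Lower bound: ⌈7900/1200⌉ = 7 containers.
A packing using 7 containers:
  container 1: 1000 + 200 = 1200
  container 2: 1000 + 200 = 1200
  container 3: 900 + 300 = 1200
  container 4: 800 + 400 = 1200
  container 5: 800 + 400 = 1200
  container 6: 700 + 400 + 100 = 1200
  container 7: 700 = 700
This matches the lower bound, so 7 is optimal.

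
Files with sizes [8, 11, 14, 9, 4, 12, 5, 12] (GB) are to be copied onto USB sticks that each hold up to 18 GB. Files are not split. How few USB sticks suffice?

5

Total = 14 + 12 + 12 + 11 + 9 + 8 + 5 + 4 = 75 GB.
Lower bound: ⌈75/18⌉ = 5 USB sticks.
A packing using 5 USB sticks:
  USB stick 1: 14 + 4 = 18
  USB stick 2: 12 + 5 = 17
  USB stick 3: 12 = 12
  USB stick 4: 11 = 11
  USB stick 5: 9 + 8 = 17
This matches the lower bound, so 5 is optimal.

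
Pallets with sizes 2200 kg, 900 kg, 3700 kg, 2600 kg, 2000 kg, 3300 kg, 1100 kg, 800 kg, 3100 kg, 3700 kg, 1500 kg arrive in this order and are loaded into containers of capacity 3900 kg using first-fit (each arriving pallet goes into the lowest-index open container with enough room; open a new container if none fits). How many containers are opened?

  2200 → container 1 (new)  [load 2200/3900]
  900 → container 1  [load 3100/3900]
  3700 → container 2 (new)  [load 3700/3900]
  2600 → container 3 (new)  [load 2600/3900]
  2000 → container 4 (new)  [load 2000/3900]
  3300 → container 5 (new)  [load 3300/3900]
  1100 → container 3  [load 3700/3900]
  800 → container 1  [load 3900/3900]
  3100 → container 6 (new)  [load 3100/3900]
  3700 → container 7 (new)  [load 3700/3900]
  1500 → container 4  [load 3500/3900]
7 containers opened.

7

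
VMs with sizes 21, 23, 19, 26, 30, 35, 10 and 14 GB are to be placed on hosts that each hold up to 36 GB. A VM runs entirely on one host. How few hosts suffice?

6

Total = 35 + 30 + 26 + 23 + 21 + 19 + 14 + 10 = 178 GB.
Lower bound: ⌈178/36⌉ = 5 hosts.
Also, 6 VMs each exceed 18 GB, and no two of those can share a host, so at least 6 hosts are needed.
A packing using 6 hosts:
  host 1: 35 = 35
  host 2: 30 = 30
  host 3: 26 + 10 = 36
  host 4: 23 = 23
  host 5: 21 + 14 = 35
  host 6: 19 = 19
This matches the lower bound, so 6 is optimal.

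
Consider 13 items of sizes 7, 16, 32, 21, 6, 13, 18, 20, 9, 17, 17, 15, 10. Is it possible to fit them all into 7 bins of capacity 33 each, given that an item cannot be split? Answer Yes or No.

A valid assignment using 7 bins:
  bin 1: 32 = 32
  bin 2: 21 + 10 = 31
  bin 3: 20 + 13 = 33
  bin 4: 18 + 15 = 33
  bin 5: 17 + 16 = 33
  bin 6: 17 + 9 + 7 = 33
  bin 7: 6 = 6
Every load is within 33, so 7 bins suffice.

Yes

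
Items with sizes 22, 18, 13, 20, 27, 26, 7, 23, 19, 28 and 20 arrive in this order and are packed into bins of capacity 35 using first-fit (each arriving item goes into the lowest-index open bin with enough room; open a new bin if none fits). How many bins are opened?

9

  22 → bin 1 (new)  [load 22/35]
  18 → bin 2 (new)  [load 18/35]
  13 → bin 1  [load 35/35]
  20 → bin 3 (new)  [load 20/35]
  27 → bin 4 (new)  [load 27/35]
  26 → bin 5 (new)  [load 26/35]
  7 → bin 2  [load 25/35]
  23 → bin 6 (new)  [load 23/35]
  19 → bin 7 (new)  [load 19/35]
  28 → bin 8 (new)  [load 28/35]
  20 → bin 9 (new)  [load 20/35]
9 bins opened.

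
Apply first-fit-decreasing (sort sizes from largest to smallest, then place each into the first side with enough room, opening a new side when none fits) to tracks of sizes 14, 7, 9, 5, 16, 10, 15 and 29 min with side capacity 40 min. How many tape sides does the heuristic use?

Sorted descending: 29, 16, 15, 14, 10, 9, 7, 5.
  29 → side 1 (new)  [load 29/40]
  16 → side 2 (new)  [load 16/40]
  15 → side 2  [load 31/40]
  14 → side 3 (new)  [load 14/40]
  10 → side 1  [load 39/40]
  9 → side 2  [load 40/40]
  7 → side 3  [load 21/40]
  5 → side 3  [load 26/40]
3 tape sides opened.

3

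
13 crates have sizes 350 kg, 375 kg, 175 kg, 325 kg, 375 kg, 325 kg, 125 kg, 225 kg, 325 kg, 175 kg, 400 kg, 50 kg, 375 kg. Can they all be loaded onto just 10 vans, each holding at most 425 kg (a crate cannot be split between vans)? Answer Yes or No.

A valid assignment using 10 vans:
  van 1: 400 = 400
  van 2: 375 + 50 = 425
  van 3: 375 = 375
  van 4: 375 = 375
  van 5: 350 = 350
  van 6: 325 = 325
  van 7: 325 = 325
  van 8: 325 = 325
  van 9: 225 + 175 = 400
  van 10: 175 + 125 = 300
Every load is within 425 kg, so 10 vans suffice.

Yes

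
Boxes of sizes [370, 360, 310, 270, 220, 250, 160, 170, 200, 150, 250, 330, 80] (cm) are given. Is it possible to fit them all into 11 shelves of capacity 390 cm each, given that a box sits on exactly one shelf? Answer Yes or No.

Yes

A valid assignment using 10 shelves:
  shelf 1: 370 = 370
  shelf 2: 360 = 360
  shelf 3: 330 = 330
  shelf 4: 310 + 80 = 390
  shelf 5: 270 = 270
  shelf 6: 250 = 250
  shelf 7: 250 = 250
  shelf 8: 220 + 170 = 390
  shelf 9: 200 + 160 = 360
  shelf 10: 150 = 150
That uses only 10 ≤ 11, so 11 shelves are enough.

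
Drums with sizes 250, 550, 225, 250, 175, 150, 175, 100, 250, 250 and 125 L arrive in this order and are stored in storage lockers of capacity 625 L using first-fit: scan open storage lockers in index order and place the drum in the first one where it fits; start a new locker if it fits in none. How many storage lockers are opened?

5

  250 → locker 1 (new)  [load 250/625]
  550 → locker 2 (new)  [load 550/625]
  225 → locker 1  [load 475/625]
  250 → locker 3 (new)  [load 250/625]
  175 → locker 3  [load 425/625]
  150 → locker 1  [load 625/625]
  175 → locker 3  [load 600/625]
  100 → locker 4 (new)  [load 100/625]
  250 → locker 4  [load 350/625]
  250 → locker 4  [load 600/625]
  125 → locker 5 (new)  [load 125/625]
5 storage lockers opened.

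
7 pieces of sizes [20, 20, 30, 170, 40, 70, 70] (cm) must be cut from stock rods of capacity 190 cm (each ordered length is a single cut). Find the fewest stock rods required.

3

Total = 170 + 70 + 70 + 40 + 30 + 20 + 20 = 420 cm.
Lower bound: ⌈420/190⌉ = 3 stock rods.
A packing using 3 stock rods:
  stock rod 1: 170 + 20 = 190
  stock rod 2: 70 + 70 + 40 = 180
  stock rod 3: 30 + 20 = 50
This matches the lower bound, so 3 is optimal.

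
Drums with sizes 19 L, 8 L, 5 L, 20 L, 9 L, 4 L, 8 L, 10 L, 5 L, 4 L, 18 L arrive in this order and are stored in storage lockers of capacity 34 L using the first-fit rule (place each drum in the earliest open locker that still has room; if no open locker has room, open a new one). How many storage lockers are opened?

  19 → locker 1 (new)  [load 19/34]
  8 → locker 1  [load 27/34]
  5 → locker 1  [load 32/34]
  20 → locker 2 (new)  [load 20/34]
  9 → locker 2  [load 29/34]
  4 → locker 2  [load 33/34]
  8 → locker 3 (new)  [load 8/34]
  10 → locker 3  [load 18/34]
  5 → locker 3  [load 23/34]
  4 → locker 3  [load 27/34]
  18 → locker 4 (new)  [load 18/34]
4 storage lockers opened.

4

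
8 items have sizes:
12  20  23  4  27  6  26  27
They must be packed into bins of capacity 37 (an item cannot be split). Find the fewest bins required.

Total = 27 + 27 + 26 + 23 + 20 + 12 + 6 + 4 = 145.
Lower bound: ⌈145/37⌉ = 4 bins.
Also, 5 items each exceed 37/2, and no two of those can share a bin, so at least 5 bins are needed.
A packing using 5 bins:
  bin 1: 27 + 6 + 4 = 37
  bin 2: 27 = 27
  bin 3: 26 = 26
  bin 4: 23 + 12 = 35
  bin 5: 20 = 20
This matches the lower bound, so 5 is optimal.

5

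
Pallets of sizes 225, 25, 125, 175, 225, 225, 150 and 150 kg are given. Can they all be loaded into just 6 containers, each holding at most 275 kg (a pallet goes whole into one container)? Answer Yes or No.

A valid assignment using 6 containers:
  container 1: 225 + 25 = 250
  container 2: 225 = 225
  container 3: 225 = 225
  container 4: 175 = 175
  container 5: 150 + 125 = 275
  container 6: 150 = 150
Every load is within 275 kg, so 6 containers suffice.

Yes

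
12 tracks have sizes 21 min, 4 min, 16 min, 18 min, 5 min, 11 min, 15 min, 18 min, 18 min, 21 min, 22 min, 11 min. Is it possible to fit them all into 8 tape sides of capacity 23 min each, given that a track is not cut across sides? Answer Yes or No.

Total = 180 min; ⌈180/23⌉ = 8.
The bound of 8 does not rule out 8, but exhaustive search shows no assignment into 8 tape sides of capacity 23 min exists — the minimum is 9.

No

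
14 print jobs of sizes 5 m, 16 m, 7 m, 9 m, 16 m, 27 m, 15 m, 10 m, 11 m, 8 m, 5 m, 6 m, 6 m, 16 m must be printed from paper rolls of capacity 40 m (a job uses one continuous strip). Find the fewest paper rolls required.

Total = 27 + 16 + 16 + 16 + 15 + 11 + 10 + 9 + 8 + 7 + 6 + 6 + 5 + 5 = 157 m.
Lower bound: ⌈157/40⌉ = 4 paper rolls.
A packing using 4 paper rolls:
  roll 1: 27 + 11 = 38
  roll 2: 16 + 16 + 8 = 40
  roll 3: 16 + 15 + 9 = 40
  roll 4: 10 + 7 + 6 + 6 + 5 + 5 = 39
This matches the lower bound, so 4 is optimal.

4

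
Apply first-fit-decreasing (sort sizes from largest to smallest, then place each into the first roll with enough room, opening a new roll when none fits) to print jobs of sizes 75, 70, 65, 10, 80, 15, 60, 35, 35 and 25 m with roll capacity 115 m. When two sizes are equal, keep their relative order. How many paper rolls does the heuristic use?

5

Sorted descending: 80, 75, 70, 65, 60, 35, 35, 25, 15, 10.
  80 → roll 1 (new)  [load 80/115]
  75 → roll 2 (new)  [load 75/115]
  70 → roll 3 (new)  [load 70/115]
  65 → roll 4 (new)  [load 65/115]
  60 → roll 5 (new)  [load 60/115]
  35 → roll 1  [load 115/115]
  35 → roll 2  [load 110/115]
  25 → roll 3  [load 95/115]
  15 → roll 3  [load 110/115]
  10 → roll 4  [load 75/115]
5 paper rolls opened.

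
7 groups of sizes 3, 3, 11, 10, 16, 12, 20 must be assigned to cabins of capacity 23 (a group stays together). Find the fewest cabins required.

4

Total = 20 + 16 + 12 + 11 + 10 + 3 + 3 = 75.
Lower bound: ⌈75/23⌉ = 4 cabins.
A packing using 4 cabins:
  cabin 1: 20 + 3 = 23
  cabin 2: 16 + 3 = 19
  cabin 3: 12 + 11 = 23
  cabin 4: 10 = 10
This matches the lower bound, so 4 is optimal.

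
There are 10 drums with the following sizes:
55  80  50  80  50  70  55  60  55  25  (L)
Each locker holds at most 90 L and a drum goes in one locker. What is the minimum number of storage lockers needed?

Total = 80 + 80 + 70 + 60 + 55 + 55 + 55 + 50 + 50 + 25 = 580 L.
Lower bound: ⌈580/90⌉ = 7 storage lockers.
Also, 9 drums each exceed 45 L, and no two of those can share a locker, so at least 9 storage lockers are needed.
A packing using 9 storage lockers:
  locker 1: 80 = 80
  locker 2: 80 = 80
  locker 3: 70 = 70
  locker 4: 60 + 25 = 85
  locker 5: 55 = 55
  locker 6: 55 = 55
  locker 7: 55 = 55
  locker 8: 50 = 50
  locker 9: 50 = 50
This matches the lower bound, so 9 is optimal.

9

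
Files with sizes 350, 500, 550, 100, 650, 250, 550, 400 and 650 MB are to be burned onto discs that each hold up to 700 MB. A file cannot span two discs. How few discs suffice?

Total = 650 + 650 + 550 + 550 + 500 + 400 + 350 + 250 + 100 = 4000 MB.
Lower bound: ⌈4000/700⌉ = 6 discs.
A packing using 7 discs:
  disc 1: 650 = 650
  disc 2: 650 = 650
  disc 3: 550 + 100 = 650
  disc 4: 550 = 550
  disc 5: 500 = 500
  disc 6: 400 + 250 = 650
  disc 7: 350 = 350
No arrangement into 6 discs stays within capacity, so 7 is optimal.

7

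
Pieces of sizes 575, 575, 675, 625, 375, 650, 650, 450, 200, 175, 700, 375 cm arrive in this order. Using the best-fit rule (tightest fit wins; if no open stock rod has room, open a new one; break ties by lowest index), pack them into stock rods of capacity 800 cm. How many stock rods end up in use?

9

  575 → stock rod 1 (new)  [load 575/800]
  575 → stock rod 2 (new)  [load 575/800]
  675 → stock rod 3 (new)  [load 675/800]
  625 → stock rod 4 (new)  [load 625/800]
  375 → stock rod 5 (new)  [load 375/800]
  650 → stock rod 6 (new)  [load 650/800]
  650 → stock rod 7 (new)  [load 650/800]
  450 → stock rod 8 (new)  [load 450/800]
  200 → stock rod 1  [load 775/800]
  175 → stock rod 4  [load 800/800]
  700 → stock rod 9 (new)  [load 700/800]
  375 → stock rod 5  [load 750/800]
9 stock rods opened.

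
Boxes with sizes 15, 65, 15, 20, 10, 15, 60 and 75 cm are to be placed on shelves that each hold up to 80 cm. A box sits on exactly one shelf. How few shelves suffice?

4

Total = 75 + 65 + 60 + 20 + 15 + 15 + 15 + 10 = 275 cm.
Lower bound: ⌈275/80⌉ = 4 shelves.
A packing using 4 shelves:
  shelf 1: 75 = 75
  shelf 2: 65 + 15 = 80
  shelf 3: 60 + 20 = 80
  shelf 4: 15 + 15 + 10 = 40
This matches the lower bound, so 4 is optimal.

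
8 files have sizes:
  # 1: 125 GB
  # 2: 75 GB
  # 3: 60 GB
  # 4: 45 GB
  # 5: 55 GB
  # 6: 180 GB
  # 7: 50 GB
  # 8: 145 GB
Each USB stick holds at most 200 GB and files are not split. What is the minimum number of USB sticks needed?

4

Total = 180 + 145 + 125 + 75 + 60 + 55 + 50 + 45 = 735 GB.
Lower bound: ⌈735/200⌉ = 4 USB sticks.
A packing using 4 USB sticks:
  USB stick 1: 180 = 180
  USB stick 2: 145 + 55 = 200
  USB stick 3: 125 + 75 = 200
  USB stick 4: 60 + 50 + 45 = 155
This matches the lower bound, so 4 is optimal.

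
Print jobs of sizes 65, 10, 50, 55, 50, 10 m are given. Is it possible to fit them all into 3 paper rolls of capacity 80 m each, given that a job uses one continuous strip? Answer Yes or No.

Total = 240 m; ⌈240/80⌉ = 3.
4 print jobs each exceed half the capacity and cannot share a roll, forcing at least 4 paper rolls.
At least 4 paper rolls are required, but only 3 are allowed.

No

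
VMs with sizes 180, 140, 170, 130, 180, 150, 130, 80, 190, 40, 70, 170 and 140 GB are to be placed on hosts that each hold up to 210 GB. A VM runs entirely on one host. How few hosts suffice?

Total = 190 + 180 + 180 + 170 + 170 + 150 + 140 + 140 + 130 + 130 + 80 + 70 + 40 = 1770 GB.
Lower bound: ⌈1770/210⌉ = 9 hosts.
Also, 10 VMs each exceed 105 GB, and no two of those can share a host, so at least 10 hosts are needed.
A packing using 10 hosts:
  host 1: 190 = 190
  host 2: 180 = 180
  host 3: 180 = 180
  host 4: 170 + 40 = 210
  host 5: 170 = 170
  host 6: 150 = 150
  host 7: 140 + 70 = 210
  host 8: 140 = 140
  host 9: 130 + 80 = 210
  host 10: 130 = 130
This matches the lower bound, so 10 is optimal.

10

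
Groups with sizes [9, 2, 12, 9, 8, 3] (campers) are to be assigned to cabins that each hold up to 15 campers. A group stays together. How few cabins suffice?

Total = 12 + 9 + 9 + 8 + 3 + 2 = 43 campers.
Lower bound: ⌈43/15⌉ = 3 cabins.
Also, 4 groups each exceed 15/2 campers, and no two of those can share a cabin, so at least 4 cabins are needed.
A packing using 4 cabins:
  cabin 1: 12 + 3 = 15
  cabin 2: 9 + 2 = 11
  cabin 3: 9 = 9
  cabin 4: 8 = 8
This matches the lower bound, so 4 is optimal.

4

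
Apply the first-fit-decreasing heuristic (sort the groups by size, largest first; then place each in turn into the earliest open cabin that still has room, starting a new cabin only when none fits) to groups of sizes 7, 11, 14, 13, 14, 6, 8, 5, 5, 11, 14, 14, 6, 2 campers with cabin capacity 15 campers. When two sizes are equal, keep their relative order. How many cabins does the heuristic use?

10

Sorted descending: 14, 14, 14, 14, 13, 11, 11, 8, 7, 6, 6, 5, 5, 2.
  14 → cabin 1 (new)  [load 14/15]
  14 → cabin 2 (new)  [load 14/15]
  14 → cabin 3 (new)  [load 14/15]
  14 → cabin 4 (new)  [load 14/15]
  13 → cabin 5 (new)  [load 13/15]
  11 → cabin 6 (new)  [load 11/15]
  11 → cabin 7 (new)  [load 11/15]
  8 → cabin 8 (new)  [load 8/15]
  7 → cabin 8  [load 15/15]
  6 → cabin 9 (new)  [load 6/15]
  6 → cabin 9  [load 12/15]
  5 → cabin 10 (new)  [load 5/15]
  5 → cabin 10  [load 10/15]
  2 → cabin 5  [load 15/15]
10 cabins opened.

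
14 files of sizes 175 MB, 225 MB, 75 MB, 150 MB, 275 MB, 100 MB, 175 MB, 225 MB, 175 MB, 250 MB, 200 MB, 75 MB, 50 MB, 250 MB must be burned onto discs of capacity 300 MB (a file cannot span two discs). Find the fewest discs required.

Total = 275 + 250 + 250 + 225 + 225 + 200 + 175 + 175 + 175 + 150 + 100 + 75 + 75 + 50 = 2400 MB.
Lower bound: ⌈2400/300⌉ = 8 discs.
Also, 9 files each exceed 150 MB, and no two of those can share a disc, so at least 9 discs are needed.
A packing using 10 discs:
  disc 1: 275 = 275
  disc 2: 250 + 50 = 300
  disc 3: 250 = 250
  disc 4: 225 + 75 = 300
  disc 5: 225 + 75 = 300
  disc 6: 200 + 100 = 300
  disc 7: 175 = 175
  disc 8: 175 = 175
  disc 9: 175 = 175
  disc 10: 150 = 150
No arrangement into 9 discs stays within capacity, so 10 is optimal.

10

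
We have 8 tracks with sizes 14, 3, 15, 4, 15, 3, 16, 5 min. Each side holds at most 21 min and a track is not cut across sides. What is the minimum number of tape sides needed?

Total = 16 + 15 + 15 + 14 + 5 + 4 + 3 + 3 = 75 min.
Lower bound: ⌈75/21⌉ = 4 tape sides.
A packing using 4 tape sides:
  side 1: 16 + 5 = 21
  side 2: 15 + 4 = 19
  side 3: 15 + 3 + 3 = 21
  side 4: 14 = 14
This matches the lower bound, so 4 is optimal.

4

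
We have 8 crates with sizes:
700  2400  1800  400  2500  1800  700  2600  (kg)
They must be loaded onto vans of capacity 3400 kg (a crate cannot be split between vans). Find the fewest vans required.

Total = 2600 + 2500 + 2400 + 1800 + 1800 + 700 + 700 + 400 = 12900 kg.
Lower bound: ⌈12900/3400⌉ = 4 vans.
Also, 5 crates each exceed 1700 kg, and no two of those can share a van, so at least 5 vans are needed.
A packing using 5 vans:
  van 1: 2600 + 700 = 3300
  van 2: 2500 + 700 = 3200
  van 3: 2400 + 400 = 2800
  van 4: 1800 = 1800
  van 5: 1800 = 1800
This matches the lower bound, so 5 is optimal.

5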